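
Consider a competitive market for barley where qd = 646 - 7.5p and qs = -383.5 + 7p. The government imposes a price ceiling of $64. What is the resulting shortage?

Equilibrium price would be p* = 71, so the ceiling at 64 binds.
At p = 64: qd = 646 − 7.5(64) = 166, qs = -383.5 + 7(64) = 64.5.
Shortage = 166 − 64.5 = 101.5.

Shortage = 101.5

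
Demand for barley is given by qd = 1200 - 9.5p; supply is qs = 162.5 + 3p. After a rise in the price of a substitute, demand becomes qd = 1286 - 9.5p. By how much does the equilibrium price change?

Original equilibrium: p* = 83, q* = 411.5.
New equilibrium: 1286 - 9.5p = 162.5 + 3p, so 1123.5 = 12.5p and p' = 89.88; q' = 1286 − 9.5(89.88) = 432.14.
Change in price: 89.88 − 83 = 6.88.

Δp = 6.88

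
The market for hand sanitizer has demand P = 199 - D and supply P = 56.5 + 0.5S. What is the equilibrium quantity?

Q* = 95

Set the two price expressions equal: 199 - Q = 56.5 + 0.5Q.
142.5 = 1.5Q, so Q* = 95.
P* = 199 − (1)(95) = 104.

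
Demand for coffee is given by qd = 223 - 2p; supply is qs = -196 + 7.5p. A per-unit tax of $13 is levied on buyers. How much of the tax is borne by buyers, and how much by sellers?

Buyers bear 195/19, sellers bear 52/19

Pre-tax equilibrium: p* = 838/19, q* = 2561/19.
Tax on buyers shifts demand to qd = 223 − 2(p + 13) = 197 - 2p.
197 - 2p = -196 + 7.5p gives seller price ps = 786/19; buyers pay pb = 786/19 + 13 = 1033/19.
New quantity: q = 223 − 2(1033/19) = 2171/19.
Buyer burden = 1033/19 − 838/19 = 195/19; seller burden = 838/19 − 786/19 = 52/19.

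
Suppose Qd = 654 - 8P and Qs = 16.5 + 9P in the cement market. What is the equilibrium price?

Set Qd = Qs: 654 - 8P = 16.5 + 9P.
637.5 = 17P, so P* = 37.5.
Q* = 654 − 8(37.5) = 354.

P* = 37.5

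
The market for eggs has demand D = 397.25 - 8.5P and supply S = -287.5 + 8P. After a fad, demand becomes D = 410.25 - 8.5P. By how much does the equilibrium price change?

ΔP = 26/33

Original equilibrium: P* = 41.5, Q* = 44.5.
New equilibrium: 410.25 - 8.5P = -287.5 + 8P, so 697.75 = 16.5P and P' = 2791/66; Q' = 410.25 − 8.5(2791/66) = 3353/66.
Change in price: 2791/66 − 41.5 = 26/33.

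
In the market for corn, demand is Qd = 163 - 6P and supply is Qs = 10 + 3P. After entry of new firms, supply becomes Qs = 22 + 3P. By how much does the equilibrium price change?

Original equilibrium: P* = 17, Q* = 61.
New equilibrium: 163 - 6P = 22 + 3P, so 141 = 9P and P' = 47/3; Q' = 163 − 6(47/3) = 69.
Change in price: 47/3 − 17 = -4/3.

ΔP = -4/3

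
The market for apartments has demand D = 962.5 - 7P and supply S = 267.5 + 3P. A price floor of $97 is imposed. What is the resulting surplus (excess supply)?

Equilibrium price would be P* = 69.5, so the floor at 97 binds.
At P = 97: D = 283.5, S = 558.5.
Surplus = 558.5 − 283.5 = 275.

Surplus = 275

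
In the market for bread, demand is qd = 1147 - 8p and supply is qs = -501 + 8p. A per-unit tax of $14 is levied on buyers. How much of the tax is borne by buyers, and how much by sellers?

Buyers bear $7, sellers bear $7

Pre-tax equilibrium: p* = 103, q* = 323.
Tax on buyers shifts demand to qd = 1147 − 8(p + 14) = 1035 - 8p.
1035 - 8p = -501 + 8p gives seller price ps = 96; buyers pay pb = 96 + 14 = 110.
New quantity: q = 1147 − 8(110) = 267.
Buyer burden = 110 − 103 = 7; seller burden = 103 − 96 = 7.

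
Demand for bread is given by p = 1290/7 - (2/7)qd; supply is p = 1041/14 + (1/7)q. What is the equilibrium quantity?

Set the two price expressions equal: 1290/7 - (2/7)q = 1041/14 + (1/7)q.
1539/14 = (3/7)q, so q* = 256.5.
p* = 1290/7 − (2/7)(256.5) = 111.

q* = 256.5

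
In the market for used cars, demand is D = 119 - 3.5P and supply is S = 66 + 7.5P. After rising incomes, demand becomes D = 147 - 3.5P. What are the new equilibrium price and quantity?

P' = 81/11, Q' = 2667/22

Original equilibrium: P* = 53/11, Q* = 2247/22.
New equilibrium: 147 - 3.5P = 66 + 7.5P, so 81 = 11P and P' = 81/11; Q' = 147 − 3.5(81/11) = 2667/22.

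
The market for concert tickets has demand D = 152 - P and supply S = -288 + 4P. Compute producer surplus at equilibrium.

Producer surplus = 512

Equilibrium: 152 - P = -288 + 4P gives P* = 88, Q* = 64.
Supply starts at P = 72 (where S = 0).
PS = ½(88 − 72)(64) = 512.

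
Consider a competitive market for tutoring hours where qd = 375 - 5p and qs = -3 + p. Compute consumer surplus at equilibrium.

Consumer surplus = 360

Equilibrium: 375 - 5p = -3 + p gives p* = 63, q* = 60.
Demand choke price (qd = 0): p = 75.
CS = ½(75 − 63)(60) = 360.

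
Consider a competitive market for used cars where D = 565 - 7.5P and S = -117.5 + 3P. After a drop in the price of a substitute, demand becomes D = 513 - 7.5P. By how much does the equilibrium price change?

Original equilibrium: P* = 65, Q* = 77.5.
New equilibrium: 513 - 7.5P = -117.5 + 3P, so 630.5 = 10.5P and P' = 1261/21; Q' = 513 − 7.5(1261/21) = 877/14.
Change in price: 1261/21 − 65 = -104/21.

ΔP = -104/21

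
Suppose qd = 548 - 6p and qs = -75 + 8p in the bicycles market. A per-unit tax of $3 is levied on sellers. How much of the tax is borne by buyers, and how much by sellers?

Buyers bear 12/7, sellers bear 9/7

Pre-tax equilibrium: p* = 44.5, q* = 281.
Tax on sellers shifts supply to qs = -75 + 8(p − 3) = -99 + 8p.
548 - 6p = -99 + 8p gives buyer price pb = 647/14; sellers receive ps = 647/14 − 3 = 605/14.
New quantity: q = 548 − 6(647/14) = 1895/7.
Buyer burden = 647/14 − 44.5 = 12/7; seller burden = 44.5 − 605/14 = 9/7.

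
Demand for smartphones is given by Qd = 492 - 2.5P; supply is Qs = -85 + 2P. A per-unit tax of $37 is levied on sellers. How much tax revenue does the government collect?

Tax revenue = 14467/3

Pre-tax equilibrium: P* = 1154/9, Q* = 1543/9.
Tax on sellers shifts supply to Qs = -85 + 2(P − 37) = -159 + 2P.
492 - 2.5P = -159 + 2P gives buyer price Pb = 434/3; sellers receive Ps = 434/3 − 37 = 323/3.
New quantity: Q = 492 − 2.5(434/3) = 391/3.
Revenue = 37 × 391/3 = 14467/3.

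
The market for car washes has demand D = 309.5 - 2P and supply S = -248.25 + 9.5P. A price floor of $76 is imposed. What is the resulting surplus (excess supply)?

Equilibrium price would be P* = 48.5, so the floor at 76 binds.
At P = 76: D = 157.5, S = 473.75.
Surplus = 473.75 − 157.5 = 316.25.

Surplus = 316.25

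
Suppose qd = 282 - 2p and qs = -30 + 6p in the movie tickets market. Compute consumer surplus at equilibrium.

Consumer surplus = 10404

Equilibrium: 282 - 2p = -30 + 6p gives p* = 39, q* = 204.
Demand choke price (qd = 0): p = 141.
CS = ½(141 − 39)(204) = 10404.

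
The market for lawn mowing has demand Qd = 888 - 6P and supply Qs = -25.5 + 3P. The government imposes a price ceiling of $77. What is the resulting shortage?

Shortage = 220.5

Equilibrium price would be P* = 101.5, so the ceiling at 77 binds.
At P = 77: Qd = 888 − 6(77) = 426, Qs = -25.5 + 3(77) = 205.5.
Shortage = 426 − 205.5 = 220.5.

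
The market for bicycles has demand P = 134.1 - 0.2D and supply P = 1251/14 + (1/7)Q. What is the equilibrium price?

Set the two price expressions equal: 134.1 - 0.2Q = 1251/14 + (1/7)Q.
1566/35 = (12/35)Q, so Q* = 130.5.
P* = 134.1 − (0.2)(130.5) = 108.

P* = 108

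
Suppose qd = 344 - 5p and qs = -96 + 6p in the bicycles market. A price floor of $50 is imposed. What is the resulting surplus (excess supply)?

Surplus = 110

Equilibrium price would be p* = 40, so the floor at 50 binds.
At p = 50: qd = 94, qs = 204.
Surplus = 204 − 94 = 110.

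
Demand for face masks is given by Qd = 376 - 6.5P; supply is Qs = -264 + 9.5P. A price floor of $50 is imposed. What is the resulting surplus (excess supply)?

Surplus = 160

Equilibrium price would be P* = 40, so the floor at 50 binds.
At P = 50: Qd = 51, Qs = 211.
Surplus = 211 − 51 = 160.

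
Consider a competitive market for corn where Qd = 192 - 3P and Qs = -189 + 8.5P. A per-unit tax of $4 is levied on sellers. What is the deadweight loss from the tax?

Pre-tax equilibrium: P* = 762/23, Q* = 2130/23.
Tax on sellers shifts supply to Qs = -189 + 8.5(P − 4) = -223 + 8.5P.
192 - 3P = -223 + 8.5P gives buyer price Pb = 830/23; sellers receive Ps = 830/23 − 4 = 738/23.
New quantity: Q = 192 − 3(830/23) = 1926/23.
DWL = ½ × 4 × (2130/23 − 1926/23) = 408/23.

Deadweight loss = 408/23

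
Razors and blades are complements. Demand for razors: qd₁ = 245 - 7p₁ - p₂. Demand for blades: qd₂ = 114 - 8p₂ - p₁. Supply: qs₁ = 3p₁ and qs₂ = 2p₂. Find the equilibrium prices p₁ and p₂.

Market 1: 245 - 7p₁ - p₂ = 3p₁ → 10p₁ + p₂ = 245.
Market 2: 10p₂ + p₁ = 114.
Eliminating p₂: 10×(1) − 1×(2) gives 99p₁ = 2336, so p₁ = 2336/99.
Back-substitute into (2): p₂ = (114 − 1×2336/99) / 10 = 895/99.

p₁ = 2336/99, p₂ = 895/99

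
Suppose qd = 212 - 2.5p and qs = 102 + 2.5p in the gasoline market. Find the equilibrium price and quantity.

Set qd = qs: 212 - 2.5p = 102 + 2.5p.
110 = 5p, so p* = 22.
q* = 212 − 2.5(22) = 157.

p* = 22, q* = 157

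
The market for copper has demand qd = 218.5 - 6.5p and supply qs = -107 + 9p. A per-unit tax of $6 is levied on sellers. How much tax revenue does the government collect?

Pre-tax equilibrium: p* = 21, q* = 82.
Tax on sellers shifts supply to qs = -107 + 9(p − 6) = -161 + 9p.
218.5 - 6.5p = -161 + 9p gives buyer price pb = 759/31; sellers receive ps = 759/31 − 6 = 573/31.
New quantity: q = 218.5 − 6.5(759/31) = 1840/31.
Revenue = 6 × 1840/31 = 11040/31.

Tax revenue = 11040/31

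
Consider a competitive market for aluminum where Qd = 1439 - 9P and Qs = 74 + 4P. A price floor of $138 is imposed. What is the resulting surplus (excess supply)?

Surplus = 429

Equilibrium price would be P* = 105, so the floor at 138 binds.
At P = 138: Qd = 197, Qs = 626.
Surplus = 626 − 197 = 429.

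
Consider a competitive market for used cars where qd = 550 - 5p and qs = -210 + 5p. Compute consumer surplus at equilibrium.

Consumer surplus = 2890

Equilibrium: 550 - 5p = -210 + 5p gives p* = 76, q* = 170.
Demand choke price (qd = 0): p = 110.
CS = ½(110 − 76)(170) = 2890.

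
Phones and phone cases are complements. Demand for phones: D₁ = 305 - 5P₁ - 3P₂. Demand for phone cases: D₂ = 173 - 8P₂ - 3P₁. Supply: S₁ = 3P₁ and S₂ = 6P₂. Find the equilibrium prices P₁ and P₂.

Market 1: 305 - 5P₁ - 3P₂ = 3P₁ → 8P₁ + 3P₂ = 305.
Market 2: 14P₂ + 3P₁ = 173.
Eliminating P₂: 14×(1) − 3×(2) gives 103P₁ = 3751, so P₁ = 3751/103.
Back-substitute into (2): P₂ = (173 − 3×3751/103) / 14 = 469/103.

P₁ = 3751/103, P₂ = 469/103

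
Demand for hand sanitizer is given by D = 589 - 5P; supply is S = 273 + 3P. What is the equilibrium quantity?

Q* = 391.5

Set D = S: 589 - 5P = 273 + 3P.
316 = 8P, so P* = 39.5.
Q* = 589 − 5(39.5) = 391.5.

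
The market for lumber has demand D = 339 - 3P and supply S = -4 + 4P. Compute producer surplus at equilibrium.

Equilibrium: 339 - 3P = -4 + 4P gives P* = 49, Q* = 192.
Supply starts at P = 1 (where S = 0).
PS = ½(49 − 1)(192) = 4608.

Producer surplus = 4608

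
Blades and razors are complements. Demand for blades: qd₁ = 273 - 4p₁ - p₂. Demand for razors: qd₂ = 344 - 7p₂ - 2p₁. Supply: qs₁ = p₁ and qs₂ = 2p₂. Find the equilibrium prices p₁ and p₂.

Market 1: 273 - 4p₁ - p₂ = p₁ → 5p₁ + p₂ = 273.
Market 2: 9p₂ + 2p₁ = 344.
Eliminating p₂: 9×(1) − 1×(2) gives 43p₁ = 2113, so p₁ = 2113/43.
Back-substitute into (2): p₂ = (344 − 2×2113/43) / 9 = 1174/43.

p₁ = 2113/43, p₂ = 1174/43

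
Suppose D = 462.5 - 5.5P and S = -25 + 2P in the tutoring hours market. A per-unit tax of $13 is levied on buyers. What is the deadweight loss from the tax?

Deadweight loss = 1859/15

Pre-tax equilibrium: P* = 65, Q* = 105.
Tax on buyers shifts demand to D = 462.5 − 5.5(P + 13) = 391 - 5.5P.
391 - 5.5P = -25 + 2P gives seller price Ps = 832/15; buyers pay Pb = 832/15 + 13 = 1027/15.
New quantity: Q = 462.5 − 5.5(1027/15) = 1289/15.
DWL = ½ × 13 × (105 − 1289/15) = 1859/15.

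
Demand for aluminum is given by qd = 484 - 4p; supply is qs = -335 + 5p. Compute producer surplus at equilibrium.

Producer surplus = 1440

Equilibrium: 484 - 4p = -335 + 5p gives p* = 91, q* = 120.
Supply starts at p = 67 (where qs = 0).
PS = ½(91 − 67)(120) = 1440.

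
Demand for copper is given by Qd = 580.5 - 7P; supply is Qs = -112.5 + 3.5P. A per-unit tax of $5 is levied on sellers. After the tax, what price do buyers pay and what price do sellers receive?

Buyers pay 203/3, sellers receive 188/3

Pre-tax equilibrium: P* = 66, Q* = 118.5.
Tax on sellers shifts supply to Qs = -112.5 + 3.5(P − 5) = -130 + 3.5P.
580.5 - 7P = -130 + 3.5P gives buyer price Pb = 203/3; sellers receive Ps = 203/3 − 5 = 188/3.
New quantity: Q = 580.5 − 7(203/3) = 641/6.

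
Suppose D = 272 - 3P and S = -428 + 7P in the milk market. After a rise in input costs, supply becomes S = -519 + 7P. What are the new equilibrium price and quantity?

P' = 79.1, Q' = 34.7

Original equilibrium: P* = 70, Q* = 62.
New equilibrium: 272 - 3P = -519 + 7P, so 791 = 10P and P' = 79.1; Q' = 272 − 3(79.1) = 34.7.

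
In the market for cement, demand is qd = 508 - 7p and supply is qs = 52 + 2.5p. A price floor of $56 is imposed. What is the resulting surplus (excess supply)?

Surplus = 76

Equilibrium price would be p* = 48, so the floor at 56 binds.
At p = 56: qd = 116, qs = 192.
Surplus = 192 − 116 = 76.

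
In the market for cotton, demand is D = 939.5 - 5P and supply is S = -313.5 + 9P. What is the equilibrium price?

Set D = S: 939.5 - 5P = -313.5 + 9P.
1253 = 14P, so P* = 89.5.
Q* = 939.5 − 5(89.5) = 492.

P* = 89.5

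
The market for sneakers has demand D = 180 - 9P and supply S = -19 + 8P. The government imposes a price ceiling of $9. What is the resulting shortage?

Equilibrium price would be P* = 199/17, so the ceiling at 9 binds.
At P = 9: D = 180 − 9(9) = 99, S = -19 + 8(9) = 53.
Shortage = 99 − 53 = 46.

Shortage = 46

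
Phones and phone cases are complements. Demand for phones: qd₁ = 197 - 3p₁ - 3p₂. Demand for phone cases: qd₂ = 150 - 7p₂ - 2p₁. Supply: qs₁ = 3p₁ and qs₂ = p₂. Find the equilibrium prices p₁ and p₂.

p₁ = 563/21, p₂ = 253/21

Market 1: 197 - 3p₁ - 3p₂ = 3p₁ → 6p₁ + 3p₂ = 197.
Market 2: 8p₂ + 2p₁ = 150.
Eliminating p₂: 8×(1) − 3×(2) gives 42p₁ = 1126, so p₁ = 563/21.
Back-substitute into (2): p₂ = (150 − 2×563/21) / 8 = 253/21.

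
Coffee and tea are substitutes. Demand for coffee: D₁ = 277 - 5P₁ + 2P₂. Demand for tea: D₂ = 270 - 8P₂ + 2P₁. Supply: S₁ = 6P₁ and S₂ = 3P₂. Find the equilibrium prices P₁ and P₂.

Market 1: 277 - 5P₁ + 2P₂ = 6P₁ → 11P₁ - 2P₂ = 277.
Market 2: 11P₂ - 2P₁ = 270.
Eliminating P₂: 11×(1) + 2×(2) gives 117P₁ = 3587, so P₁ = 3587/117.
Back-substitute into (2): P₂ = (270 + 2×3587/117) / 11 = 3524/117.

P₁ = 3587/117, P₂ = 3524/117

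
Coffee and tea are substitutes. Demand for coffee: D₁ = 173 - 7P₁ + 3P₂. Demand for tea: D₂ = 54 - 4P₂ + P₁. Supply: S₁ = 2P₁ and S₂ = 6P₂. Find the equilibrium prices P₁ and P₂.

Market 1: 173 - 7P₁ + 3P₂ = 2P₁ → 9P₁ - 3P₂ = 173.
Market 2: 10P₂ - P₁ = 54.
Eliminating P₂: 10×(1) + 3×(2) gives 87P₁ = 1892, so P₁ = 1892/87.
Back-substitute into (2): P₂ = (54 + 1×1892/87) / 10 = 659/87.

P₁ = 1892/87, P₂ = 659/87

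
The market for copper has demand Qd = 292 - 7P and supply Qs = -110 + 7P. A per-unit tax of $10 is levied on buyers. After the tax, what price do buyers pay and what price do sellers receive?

Buyers pay 236/7, sellers receive 166/7

Pre-tax equilibrium: P* = 201/7, Q* = 91.
Tax on buyers shifts demand to Qd = 292 − 7(P + 10) = 222 - 7P.
222 - 7P = -110 + 7P gives seller price Ps = 166/7; buyers pay Pb = 166/7 + 10 = 236/7.
New quantity: Q = 292 − 7(236/7) = 56.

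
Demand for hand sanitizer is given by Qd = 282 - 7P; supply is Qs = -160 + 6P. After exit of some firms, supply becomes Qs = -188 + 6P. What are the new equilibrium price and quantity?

Original equilibrium: P* = 34, Q* = 44.
New equilibrium: 282 - 7P = -188 + 6P, so 470 = 13P and P' = 470/13; Q' = 282 − 7(470/13) = 376/13.

P' = 470/13, Q' = 376/13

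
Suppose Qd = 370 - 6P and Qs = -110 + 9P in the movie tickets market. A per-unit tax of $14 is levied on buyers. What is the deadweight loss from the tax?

Pre-tax equilibrium: P* = 32, Q* = 178.
Tax on buyers shifts demand to Qd = 370 − 6(P + 14) = 286 - 6P.
286 - 6P = -110 + 9P gives seller price Ps = 26.4; buyers pay Pb = 26.4 + 14 = 40.4.
New quantity: Q = 370 − 6(40.4) = 127.6.
DWL = ½ × 14 × (178 − 127.6) = 352.8.

Deadweight loss = 352.8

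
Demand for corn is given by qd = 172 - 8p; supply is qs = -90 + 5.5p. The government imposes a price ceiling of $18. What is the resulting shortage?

Shortage = 19

Equilibrium price would be p* = 524/27, so the ceiling at 18 binds.
At p = 18: qd = 172 − 8(18) = 28, qs = -90 + 5.5(18) = 9.
Shortage = 28 − 9 = 19.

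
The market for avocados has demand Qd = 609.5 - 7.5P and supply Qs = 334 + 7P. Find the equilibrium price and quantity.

P* = 19, Q* = 467

Set Qd = Qs: 609.5 - 7.5P = 334 + 7P.
275.5 = 14.5P, so P* = 19.
Q* = 609.5 − 7.5(19) = 467.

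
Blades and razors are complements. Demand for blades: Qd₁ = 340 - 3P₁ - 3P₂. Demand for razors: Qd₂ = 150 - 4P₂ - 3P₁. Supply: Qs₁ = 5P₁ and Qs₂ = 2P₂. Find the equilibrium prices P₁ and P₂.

Market 1: 340 - 3P₁ - 3P₂ = 5P₁ → 8P₁ + 3P₂ = 340.
Market 2: 6P₂ + 3P₁ = 150.
Eliminating P₂: 6×(1) − 3×(2) gives 39P₁ = 1590, so P₁ = 530/13.
Back-substitute into (2): P₂ = (150 − 3×530/13) / 6 = 60/13.

P₁ = 530/13, P₂ = 60/13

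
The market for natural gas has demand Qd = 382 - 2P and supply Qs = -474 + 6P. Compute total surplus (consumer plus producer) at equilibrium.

Equilibrium: 382 - 2P = -474 + 6P gives P* = 107, Q* = 168.
Demand choke price: P = 191; supply starts at P = 79.
CS = ½(191 − 107)(168) = 7056; PS = ½(107 − 79)(168) = 2352.

Total surplus = 9408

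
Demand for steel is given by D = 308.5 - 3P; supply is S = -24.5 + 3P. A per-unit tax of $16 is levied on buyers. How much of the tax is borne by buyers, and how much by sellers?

Pre-tax equilibrium: P* = 55.5, Q* = 142.
Tax on buyers shifts demand to D = 308.5 − 3(P + 16) = 260.5 - 3P.
260.5 - 3P = -24.5 + 3P gives seller price Ps = 47.5; buyers pay Pb = 47.5 + 16 = 63.5.
New quantity: Q = 308.5 − 3(63.5) = 118.
Buyer burden = 63.5 − 55.5 = 8; seller burden = 55.5 − 47.5 = 8.

Buyers bear $8, sellers bear $8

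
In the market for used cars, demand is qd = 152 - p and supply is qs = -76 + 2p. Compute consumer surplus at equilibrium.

Equilibrium: 152 - p = -76 + 2p gives p* = 76, q* = 76.
Demand choke price (qd = 0): p = 152.
CS = ½(152 − 76)(76) = 2888.

Consumer surplus = 2888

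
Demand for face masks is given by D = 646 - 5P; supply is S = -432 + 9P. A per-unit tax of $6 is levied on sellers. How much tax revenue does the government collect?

Pre-tax equilibrium: P* = 77, Q* = 261.
Tax on sellers shifts supply to S = -432 + 9(P − 6) = -486 + 9P.
646 - 5P = -486 + 9P gives buyer price Pb = 566/7; sellers receive Ps = 566/7 − 6 = 524/7.
New quantity: Q = 646 − 5(566/7) = 1692/7.
Revenue = 6 × 1692/7 = 10152/7.

Tax revenue = 10152/7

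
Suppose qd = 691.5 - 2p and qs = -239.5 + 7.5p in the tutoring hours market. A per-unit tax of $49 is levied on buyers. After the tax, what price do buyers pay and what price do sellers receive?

Pre-tax equilibrium: p* = 98, q* = 495.5.
Tax on buyers shifts demand to qd = 691.5 − 2(p + 49) = 593.5 - 2p.
593.5 - 2p = -239.5 + 7.5p gives seller price ps = 1666/19; buyers pay pb = 1666/19 + 49 = 2597/19.
New quantity: q = 691.5 − 2(2597/19) = 15889/38.

Buyers pay 2597/19, sellers receive 1666/19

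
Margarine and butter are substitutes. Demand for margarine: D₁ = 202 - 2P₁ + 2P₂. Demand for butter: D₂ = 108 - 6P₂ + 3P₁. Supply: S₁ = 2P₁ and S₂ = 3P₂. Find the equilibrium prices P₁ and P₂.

P₁ = 67.8, P₂ = 34.6

Market 1: 202 - 2P₁ + 2P₂ = 2P₁ → 4P₁ - 2P₂ = 202.
Market 2: 9P₂ - 3P₁ = 108.
Eliminating P₂: 9×(1) + 2×(2) gives 30P₁ = 2034, so P₁ = 67.8.
Back-substitute into (2): P₂ = (108 + 3×67.8) / 9 = 34.6.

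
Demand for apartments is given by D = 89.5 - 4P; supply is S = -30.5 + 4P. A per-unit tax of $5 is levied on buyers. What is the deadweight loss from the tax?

Pre-tax equilibrium: P* = 15, Q* = 29.5.
Tax on buyers shifts demand to D = 89.5 − 4(P + 5) = 69.5 - 4P.
69.5 - 4P = -30.5 + 4P gives seller price Ps = 12.5; buyers pay Pb = 12.5 + 5 = 17.5.
New quantity: Q = 89.5 − 4(17.5) = 19.5.
DWL = ½ × 5 × (29.5 − 19.5) = 25.

Deadweight loss = 25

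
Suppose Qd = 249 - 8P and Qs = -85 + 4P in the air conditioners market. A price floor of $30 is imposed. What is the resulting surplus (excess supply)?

Equilibrium price would be P* = 167/6, so the floor at 30 binds.
At P = 30: Qd = 9, Qs = 35.
Surplus = 35 − 9 = 26.

Surplus = 26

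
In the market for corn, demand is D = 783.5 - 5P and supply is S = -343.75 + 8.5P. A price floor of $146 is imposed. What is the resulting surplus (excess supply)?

Surplus = 843.75

Equilibrium price would be P* = 83.5, so the floor at 146 binds.
At P = 146: D = 53.5, S = 897.25.
Surplus = 897.25 − 53.5 = 843.75.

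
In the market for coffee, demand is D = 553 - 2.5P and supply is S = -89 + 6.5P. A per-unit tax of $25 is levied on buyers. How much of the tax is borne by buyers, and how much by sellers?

Buyers bear 325/18, sellers bear 125/18

Pre-tax equilibrium: P* = 214/3, Q* = 1124/3.
Tax on buyers shifts demand to D = 553 − 2.5(P + 25) = 490.5 - 2.5P.
490.5 - 2.5P = -89 + 6.5P gives seller price Ps = 1159/18; buyers pay Pb = 1159/18 + 25 = 1609/18.
New quantity: Q = 553 − 2.5(1609/18) = 11863/36.
Buyer burden = 1609/18 − 214/3 = 325/18; seller burden = 214/3 − 1159/18 = 125/18.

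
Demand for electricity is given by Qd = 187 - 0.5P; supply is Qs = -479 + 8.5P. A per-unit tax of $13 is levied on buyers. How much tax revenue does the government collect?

Pre-tax equilibrium: P* = 74, Q* = 150.
Tax on buyers shifts demand to Qd = 187 − 0.5(P + 13) = 180.5 - 0.5P.
180.5 - 0.5P = -479 + 8.5P gives seller price Ps = 1319/18; buyers pay Pb = 1319/18 + 13 = 1553/18.
New quantity: Q = 187 − 0.5(1553/18) = 5179/36.
Revenue = 13 × 5179/36 = 67327/36.

Tax revenue = 67327/36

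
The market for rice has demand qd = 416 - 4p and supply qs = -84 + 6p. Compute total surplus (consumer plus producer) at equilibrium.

Equilibrium: 416 - 4p = -84 + 6p gives p* = 50, q* = 216.
Demand choke price: p = 104; supply starts at p = 14.
CS = ½(104 − 50)(216) = 5832; PS = ½(50 − 14)(216) = 3888.

Total surplus = 9720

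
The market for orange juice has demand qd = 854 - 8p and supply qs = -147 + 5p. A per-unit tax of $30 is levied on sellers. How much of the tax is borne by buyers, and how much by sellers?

Pre-tax equilibrium: p* = 77, q* = 238.
Tax on sellers shifts supply to qs = -147 + 5(p − 30) = -297 + 5p.
854 - 8p = -297 + 5p gives buyer price pb = 1151/13; sellers receive ps = 1151/13 − 30 = 761/13.
New quantity: q = 854 − 8(1151/13) = 1894/13.
Buyer burden = 1151/13 − 77 = 150/13; seller burden = 77 − 761/13 = 240/13.

Buyers bear 150/13, sellers bear 240/13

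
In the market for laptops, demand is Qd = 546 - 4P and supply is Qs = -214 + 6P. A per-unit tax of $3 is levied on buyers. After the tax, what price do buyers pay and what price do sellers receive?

Buyers pay $77.8, sellers receive $74.8

Pre-tax equilibrium: P* = 76, Q* = 242.
Tax on buyers shifts demand to Qd = 546 − 4(P + 3) = 534 - 4P.
534 - 4P = -214 + 6P gives seller price Ps = 74.8; buyers pay Pb = 74.8 + 3 = 77.8.
New quantity: Q = 546 − 4(77.8) = 234.8.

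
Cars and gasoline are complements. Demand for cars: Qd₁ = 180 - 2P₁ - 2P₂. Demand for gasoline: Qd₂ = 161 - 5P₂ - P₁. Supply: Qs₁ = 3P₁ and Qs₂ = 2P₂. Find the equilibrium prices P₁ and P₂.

P₁ = 938/33, P₂ = 625/33

Market 1: 180 - 2P₁ - 2P₂ = 3P₁ → 5P₁ + 2P₂ = 180.
Market 2: 7P₂ + P₁ = 161.
Eliminating P₂: 7×(1) − 2×(2) gives 33P₁ = 938, so P₁ = 938/33.
Back-substitute into (2): P₂ = (161 − 1×938/33) / 7 = 625/33.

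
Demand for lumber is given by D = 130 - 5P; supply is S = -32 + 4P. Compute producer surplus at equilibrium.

Equilibrium: 130 - 5P = -32 + 4P gives P* = 18, Q* = 40.
Supply starts at P = 8 (where S = 0).
PS = ½(18 − 8)(40) = 200.

Producer surplus = 200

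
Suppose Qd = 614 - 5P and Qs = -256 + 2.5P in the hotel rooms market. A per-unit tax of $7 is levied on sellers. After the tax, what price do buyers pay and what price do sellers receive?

Pre-tax equilibrium: P* = 116, Q* = 34.
Tax on sellers shifts supply to Qs = -256 + 2.5(P − 7) = -273.5 + 2.5P.
614 - 5P = -273.5 + 2.5P gives buyer price Pb = 355/3; sellers receive Ps = 355/3 − 7 = 334/3.
New quantity: Q = 614 − 5(355/3) = 67/3.

Buyers pay 355/3, sellers receive 334/3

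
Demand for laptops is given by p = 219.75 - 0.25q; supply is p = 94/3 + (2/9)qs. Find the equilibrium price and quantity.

Set the two price expressions equal: 219.75 - 0.25q = 94/3 + (2/9)q.
2261/12 = (17/36)q, so q* = 399.
p* = 219.75 − (0.25)(399) = 120.

p* = 120, q* = 399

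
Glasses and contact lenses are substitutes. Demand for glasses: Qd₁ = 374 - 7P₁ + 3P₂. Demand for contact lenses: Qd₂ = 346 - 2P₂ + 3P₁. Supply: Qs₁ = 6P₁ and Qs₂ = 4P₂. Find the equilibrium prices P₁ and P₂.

Market 1: 374 - 7P₁ + 3P₂ = 6P₁ → 13P₁ - 3P₂ = 374.
Market 2: 6P₂ - 3P₁ = 346.
Eliminating P₂: 6×(1) + 3×(2) gives 69P₁ = 3282, so P₁ = 1094/23.
Back-substitute into (2): P₂ = (346 + 3×1094/23) / 6 = 5620/69.

P₁ = 1094/23, P₂ = 5620/69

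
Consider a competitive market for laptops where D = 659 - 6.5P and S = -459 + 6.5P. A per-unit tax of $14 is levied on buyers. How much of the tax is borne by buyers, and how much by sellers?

Buyers bear $7, sellers bear $7

Pre-tax equilibrium: P* = 86, Q* = 100.
Tax on buyers shifts demand to D = 659 − 6.5(P + 14) = 568 - 6.5P.
568 - 6.5P = -459 + 6.5P gives seller price Ps = 79; buyers pay Pb = 79 + 14 = 93.
New quantity: Q = 659 − 6.5(93) = 54.5.
Buyer burden = 93 − 86 = 7; seller burden = 86 − 79 = 7.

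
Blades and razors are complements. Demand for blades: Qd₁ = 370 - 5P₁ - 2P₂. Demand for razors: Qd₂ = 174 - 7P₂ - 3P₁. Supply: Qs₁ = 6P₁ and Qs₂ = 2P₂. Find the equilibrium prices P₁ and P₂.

Market 1: 370 - 5P₁ - 2P₂ = 6P₁ → 11P₁ + 2P₂ = 370.
Market 2: 9P₂ + 3P₁ = 174.
Eliminating P₂: 9×(1) − 2×(2) gives 93P₁ = 2982, so P₁ = 994/31.
Back-substitute into (2): P₂ = (174 − 3×994/31) / 9 = 268/31.

P₁ = 994/31, P₂ = 268/31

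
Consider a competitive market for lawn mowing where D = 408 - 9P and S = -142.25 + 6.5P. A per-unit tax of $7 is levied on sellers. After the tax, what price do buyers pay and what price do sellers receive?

Buyers pay 2383/62, sellers receive 1949/62

Pre-tax equilibrium: P* = 35.5, Q* = 88.5.
Tax on sellers shifts supply to S = -142.25 + 6.5(P − 7) = -187.75 + 6.5P.
408 - 9P = -187.75 + 6.5P gives buyer price Pb = 2383/62; sellers receive Ps = 2383/62 − 7 = 1949/62.
New quantity: Q = 408 − 9(2383/62) = 3849/62.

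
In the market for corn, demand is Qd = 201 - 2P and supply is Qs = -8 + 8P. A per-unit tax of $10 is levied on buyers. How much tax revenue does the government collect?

Pre-tax equilibrium: P* = 20.9, Q* = 159.2.
Tax on buyers shifts demand to Qd = 201 − 2(P + 10) = 181 - 2P.
181 - 2P = -8 + 8P gives seller price Ps = 18.9; buyers pay Pb = 18.9 + 10 = 28.9.
New quantity: Q = 201 − 2(28.9) = 143.2.
Revenue = 10 × 143.2 = 1432.

Tax revenue = 1432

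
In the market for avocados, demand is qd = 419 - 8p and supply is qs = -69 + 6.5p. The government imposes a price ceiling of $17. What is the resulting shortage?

Shortage = 241.5

Equilibrium price would be p* = 976/29, so the ceiling at 17 binds.
At p = 17: qd = 419 − 8(17) = 283, qs = -69 + 6.5(17) = 41.5.
Shortage = 283 − 41.5 = 241.5.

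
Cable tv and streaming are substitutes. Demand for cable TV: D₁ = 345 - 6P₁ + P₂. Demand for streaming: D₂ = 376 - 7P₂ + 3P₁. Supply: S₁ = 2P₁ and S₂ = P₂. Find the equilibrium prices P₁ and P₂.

Market 1: 345 - 6P₁ + P₂ = 2P₁ → 8P₁ - P₂ = 345.
Market 2: 8P₂ - 3P₁ = 376.
Eliminating P₂: 8×(1) + 1×(2) gives 61P₁ = 3136, so P₁ = 3136/61.
Back-substitute into (2): P₂ = (376 + 3×3136/61) / 8 = 4043/61.

P₁ = 3136/61, P₂ = 4043/61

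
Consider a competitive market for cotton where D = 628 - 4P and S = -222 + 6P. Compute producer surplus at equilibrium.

Producer surplus = 6912

Equilibrium: 628 - 4P = -222 + 6P gives P* = 85, Q* = 288.
Supply starts at P = 37 (where S = 0).
PS = ½(85 − 37)(288) = 6912.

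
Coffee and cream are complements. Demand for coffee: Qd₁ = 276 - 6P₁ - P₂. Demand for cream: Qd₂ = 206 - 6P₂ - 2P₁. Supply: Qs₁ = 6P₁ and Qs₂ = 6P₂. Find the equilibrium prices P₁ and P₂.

Market 1: 276 - 6P₁ - P₂ = 6P₁ → 12P₁ + P₂ = 276.
Market 2: 12P₂ + 2P₁ = 206.
Eliminating P₂: 12×(1) − 1×(2) gives 142P₁ = 3106, so P₁ = 1553/71.
Back-substitute into (2): P₂ = (206 − 2×1553/71) / 12 = 960/71.

P₁ = 1553/71, P₂ = 960/71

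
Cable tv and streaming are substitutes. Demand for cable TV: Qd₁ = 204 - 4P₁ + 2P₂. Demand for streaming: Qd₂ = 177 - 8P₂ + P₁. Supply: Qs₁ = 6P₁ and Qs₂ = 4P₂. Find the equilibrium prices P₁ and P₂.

Market 1: 204 - 4P₁ + 2P₂ = 6P₁ → 10P₁ - 2P₂ = 204.
Market 2: 12P₂ - P₁ = 177.
Eliminating P₂: 12×(1) + 2×(2) gives 118P₁ = 2802, so P₁ = 1401/59.
Back-substitute into (2): P₂ = (177 + 1×1401/59) / 12 = 987/59.

P₁ = 1401/59, P₂ = 987/59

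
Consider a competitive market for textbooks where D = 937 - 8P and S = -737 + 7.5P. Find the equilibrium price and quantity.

Set D = S: 937 - 8P = -737 + 7.5P.
1674 = 15.5P, so P* = 108.
Q* = 937 − 8(108) = 73.

P* = 108, Q* = 73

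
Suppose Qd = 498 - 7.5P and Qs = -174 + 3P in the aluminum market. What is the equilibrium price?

P* = 64

Set Qd = Qs: 498 - 7.5P = -174 + 3P.
672 = 10.5P, so P* = 64.
Q* = 498 − 7.5(64) = 18.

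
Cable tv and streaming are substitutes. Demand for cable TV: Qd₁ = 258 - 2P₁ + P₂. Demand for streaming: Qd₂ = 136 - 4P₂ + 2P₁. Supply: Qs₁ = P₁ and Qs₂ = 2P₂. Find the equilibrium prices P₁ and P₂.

Market 1: 258 - 2P₁ + P₂ = P₁ → 3P₁ - P₂ = 258.
Market 2: 6P₂ - 2P₁ = 136.
Eliminating P₂: 6×(1) + 1×(2) gives 16P₁ = 1684, so P₁ = 105.25.
Back-substitute into (2): P₂ = (136 + 2×105.25) / 6 = 57.75.

P₁ = 105.25, P₂ = 57.75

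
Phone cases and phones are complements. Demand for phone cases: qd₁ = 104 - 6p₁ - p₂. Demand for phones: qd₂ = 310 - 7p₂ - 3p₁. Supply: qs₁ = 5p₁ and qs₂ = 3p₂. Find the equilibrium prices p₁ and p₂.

Market 1: 104 - 6p₁ - p₂ = 5p₁ → 11p₁ + p₂ = 104.
Market 2: 10p₂ + 3p₁ = 310.
Eliminating p₂: 10×(1) − 1×(2) gives 107p₁ = 730, so p₁ = 730/107.
Back-substitute into (2): p₂ = (310 − 3×730/107) / 10 = 3098/107.

p₁ = 730/107, p₂ = 3098/107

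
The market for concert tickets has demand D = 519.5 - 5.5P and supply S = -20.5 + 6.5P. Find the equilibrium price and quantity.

P* = 45, Q* = 272

Set D = S: 519.5 - 5.5P = -20.5 + 6.5P.
540 = 12P, so P* = 45.
Q* = 519.5 − 5.5(45) = 272.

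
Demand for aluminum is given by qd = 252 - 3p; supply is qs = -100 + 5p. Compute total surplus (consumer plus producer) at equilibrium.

Total surplus = 3840

Equilibrium: 252 - 3p = -100 + 5p gives p* = 44, q* = 120.
Demand choke price: p = 84; supply starts at p = 20.
CS = ½(84 − 44)(120) = 2400; PS = ½(44 − 20)(120) = 1440.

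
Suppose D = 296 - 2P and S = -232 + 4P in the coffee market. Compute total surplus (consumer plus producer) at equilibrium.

Total surplus = 5400

Equilibrium: 296 - 2P = -232 + 4P gives P* = 88, Q* = 120.
Demand choke price: P = 148; supply starts at P = 58.
CS = ½(148 − 88)(120) = 3600; PS = ½(88 − 58)(120) = 1800.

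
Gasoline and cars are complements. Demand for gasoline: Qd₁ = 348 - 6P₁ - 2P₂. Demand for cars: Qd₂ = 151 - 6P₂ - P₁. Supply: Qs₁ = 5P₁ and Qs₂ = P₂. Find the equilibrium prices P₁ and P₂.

Market 1: 348 - 6P₁ - 2P₂ = 5P₁ → 11P₁ + 2P₂ = 348.
Market 2: 7P₂ + P₁ = 151.
Eliminating P₂: 7×(1) − 2×(2) gives 75P₁ = 2134, so P₁ = 2134/75.
Back-substitute into (2): P₂ = (151 − 1×2134/75) / 7 = 1313/75.

P₁ = 2134/75, P₂ = 1313/75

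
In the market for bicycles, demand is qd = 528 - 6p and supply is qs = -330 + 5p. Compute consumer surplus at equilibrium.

Equilibrium: 528 - 6p = -330 + 5p gives p* = 78, q* = 60.
Demand choke price (qd = 0): p = 88.
CS = ½(88 − 78)(60) = 300.

Consumer surplus = 300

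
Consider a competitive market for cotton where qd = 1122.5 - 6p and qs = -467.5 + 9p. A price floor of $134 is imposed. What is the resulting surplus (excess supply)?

Equilibrium price would be p* = 106, so the floor at 134 binds.
At p = 134: qd = 318.5, qs = 738.5.
Surplus = 738.5 − 318.5 = 420.

Surplus = 420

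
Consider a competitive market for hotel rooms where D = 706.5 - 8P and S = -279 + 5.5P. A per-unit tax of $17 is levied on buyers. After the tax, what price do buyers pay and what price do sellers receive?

Pre-tax equilibrium: P* = 73, Q* = 122.5.
Tax on buyers shifts demand to D = 706.5 − 8(P + 17) = 570.5 - 8P.
570.5 - 8P = -279 + 5.5P gives seller price Ps = 1699/27; buyers pay Pb = 1699/27 + 17 = 2158/27.
New quantity: Q = 706.5 − 8(2158/27) = 3623/54.

Buyers pay 2158/27, sellers receive 1699/27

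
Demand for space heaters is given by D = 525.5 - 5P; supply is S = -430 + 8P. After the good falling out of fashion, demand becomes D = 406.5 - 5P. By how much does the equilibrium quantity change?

Original equilibrium: P* = 73.5, Q* = 158.
New equilibrium: 406.5 - 5P = -430 + 8P, so 836.5 = 13P and P' = 1673/26; Q' = 406.5 − 5(1673/26) = 1102/13.
Change in quantity: 1102/13 − 158 = -952/13.

ΔQ = -952/13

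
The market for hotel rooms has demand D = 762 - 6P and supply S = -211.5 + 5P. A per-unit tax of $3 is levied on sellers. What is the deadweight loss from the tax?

Pre-tax equilibrium: P* = 88.5, Q* = 231.
Tax on sellers shifts supply to S = -211.5 + 5(P − 3) = -226.5 + 5P.
762 - 6P = -226.5 + 5P gives buyer price Pb = 1977/22; sellers receive Ps = 1977/22 − 3 = 1911/22.
New quantity: Q = 762 − 6(1977/22) = 2451/11.
DWL = ½ × 3 × (231 − 2451/11) = 135/11.

Deadweight loss = 135/11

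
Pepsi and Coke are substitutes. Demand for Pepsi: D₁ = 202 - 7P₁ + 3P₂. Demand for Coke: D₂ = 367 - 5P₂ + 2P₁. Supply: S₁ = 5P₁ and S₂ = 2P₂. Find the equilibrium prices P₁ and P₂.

Market 1: 202 - 7P₁ + 3P₂ = 5P₁ → 12P₁ - 3P₂ = 202.
Market 2: 7P₂ - 2P₁ = 367.
Eliminating P₂: 7×(1) + 3×(2) gives 78P₁ = 2515, so P₁ = 2515/78.
Back-substitute into (2): P₂ = (367 + 2×2515/78) / 7 = 2404/39.

P₁ = 2515/78, P₂ = 2404/39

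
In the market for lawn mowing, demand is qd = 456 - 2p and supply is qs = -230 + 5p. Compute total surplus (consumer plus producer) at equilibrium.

Equilibrium: 456 - 2p = -230 + 5p gives p* = 98, q* = 260.
Demand choke price: p = 228; supply starts at p = 46.
CS = ½(228 − 98)(260) = 16900; PS = ½(98 − 46)(260) = 6760.

Total surplus = 23660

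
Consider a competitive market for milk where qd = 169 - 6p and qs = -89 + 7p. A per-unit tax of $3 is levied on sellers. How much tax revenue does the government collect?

Tax revenue = 1569/13

Pre-tax equilibrium: p* = 258/13, q* = 649/13.
Tax on sellers shifts supply to qs = -89 + 7(p − 3) = -110 + 7p.
169 - 6p = -110 + 7p gives buyer price pb = 279/13; sellers receive ps = 279/13 − 3 = 240/13.
New quantity: q = 169 − 6(279/13) = 523/13.
Revenue = 3 × 523/13 = 1569/13.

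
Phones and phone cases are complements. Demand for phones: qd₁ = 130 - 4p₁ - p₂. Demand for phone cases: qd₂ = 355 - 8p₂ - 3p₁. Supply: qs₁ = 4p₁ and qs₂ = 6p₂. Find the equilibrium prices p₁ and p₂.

p₁ = 1465/109, p₂ = 2450/109

Market 1: 130 - 4p₁ - p₂ = 4p₁ → 8p₁ + p₂ = 130.
Market 2: 14p₂ + 3p₁ = 355.
Eliminating p₂: 14×(1) − 1×(2) gives 109p₁ = 1465, so p₁ = 1465/109.
Back-substitute into (2): p₂ = (355 − 3×1465/109) / 14 = 2450/109.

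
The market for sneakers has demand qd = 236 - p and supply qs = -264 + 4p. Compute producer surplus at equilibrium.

Equilibrium: 236 - p = -264 + 4p gives p* = 100, q* = 136.
Supply starts at p = 66 (where qs = 0).
PS = ½(100 − 66)(136) = 2312.

Producer surplus = 2312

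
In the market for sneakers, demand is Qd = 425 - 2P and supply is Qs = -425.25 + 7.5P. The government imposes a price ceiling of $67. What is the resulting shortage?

Shortage = 213.75

Equilibrium price would be P* = 89.5, so the ceiling at 67 binds.
At P = 67: Qd = 425 − 2(67) = 291, Qs = -425.25 + 7.5(67) = 77.25.
Shortage = 291 − 77.25 = 213.75.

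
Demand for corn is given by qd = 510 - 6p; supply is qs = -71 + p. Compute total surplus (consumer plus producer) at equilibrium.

Total surplus = 84

Equilibrium: 510 - 6p = -71 + p gives p* = 83, q* = 12.
Demand choke price: p = 85; supply starts at p = 71.
CS = ½(85 − 83)(12) = 12; PS = ½(83 − 71)(12) = 72.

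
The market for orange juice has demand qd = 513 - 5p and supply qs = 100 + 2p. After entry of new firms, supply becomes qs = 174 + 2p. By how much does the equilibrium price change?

Δp = -74/7

Original equilibrium: p* = 59, q* = 218.
New equilibrium: 513 - 5p = 174 + 2p, so 339 = 7p and p' = 339/7; q' = 513 − 5(339/7) = 1896/7.
Change in price: 339/7 − 59 = -74/7.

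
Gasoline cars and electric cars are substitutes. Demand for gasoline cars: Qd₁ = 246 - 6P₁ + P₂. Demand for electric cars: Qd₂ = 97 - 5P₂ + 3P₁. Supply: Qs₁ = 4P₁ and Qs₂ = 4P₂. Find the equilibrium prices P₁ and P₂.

Market 1: 246 - 6P₁ + P₂ = 4P₁ → 10P₁ - P₂ = 246.
Market 2: 9P₂ - 3P₁ = 97.
Eliminating P₂: 9×(1) + 1×(2) gives 87P₁ = 2311, so P₁ = 2311/87.
Back-substitute into (2): P₂ = (97 + 3×2311/87) / 9 = 1708/87.

P₁ = 2311/87, P₂ = 1708/87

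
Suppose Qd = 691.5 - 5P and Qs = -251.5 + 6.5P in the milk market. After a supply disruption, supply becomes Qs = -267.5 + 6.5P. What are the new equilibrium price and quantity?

P' = 1918/23, Q' = 12629/46

Original equilibrium: P* = 82, Q* = 281.5.
New equilibrium: 691.5 - 5P = -267.5 + 6.5P, so 959 = 11.5P and P' = 1918/23; Q' = 691.5 − 5(1918/23) = 12629/46.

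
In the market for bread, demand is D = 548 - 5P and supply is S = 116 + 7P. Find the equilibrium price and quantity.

Set D = S: 548 - 5P = 116 + 7P.
432 = 12P, so P* = 36.
Q* = 548 − 5(36) = 368.

P* = 36, Q* = 368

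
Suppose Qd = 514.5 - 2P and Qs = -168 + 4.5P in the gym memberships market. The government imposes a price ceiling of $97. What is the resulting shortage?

Shortage = 52

Equilibrium price would be P* = 105, so the ceiling at 97 binds.
At P = 97: Qd = 514.5 − 2(97) = 320.5, Qs = -168 + 4.5(97) = 268.5.
Shortage = 320.5 − 268.5 = 52.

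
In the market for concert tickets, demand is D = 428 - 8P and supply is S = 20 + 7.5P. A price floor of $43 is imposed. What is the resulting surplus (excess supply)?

Equilibrium price would be P* = 816/31, so the floor at 43 binds.
At P = 43: D = 84, S = 342.5.
Surplus = 342.5 − 84 = 258.5.

Surplus = 258.5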